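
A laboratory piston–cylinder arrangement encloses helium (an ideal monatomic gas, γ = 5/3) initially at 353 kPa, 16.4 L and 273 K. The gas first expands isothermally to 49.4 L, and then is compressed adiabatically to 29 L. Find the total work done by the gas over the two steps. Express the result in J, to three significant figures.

Step 1 (isothermal): W = P₁V₁ ln(V₂/V₁) = (5789) ln(49.4/16.4) = 6384 J.
After step 1: P = 117.2 kPa, V = 49.4 L, T = 273 K.
Step 2 (adiabatic): W = (P₁V₁ − P₂V₂)/(γ−1) = (5789 − 8257)/0.667 = -3702 J.
W_total = 6384 − 3702 = 2681 J.

W_total ≈ 2680 J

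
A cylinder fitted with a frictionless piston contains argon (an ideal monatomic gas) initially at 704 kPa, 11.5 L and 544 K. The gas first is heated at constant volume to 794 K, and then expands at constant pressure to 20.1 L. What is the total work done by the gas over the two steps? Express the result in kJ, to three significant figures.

W_total ≈ 8.84 kJ

Step 1 (isochoric): W = 0 (constant volume).
After step 1: P = 1028 kPa (V unchanged).
Step 2 (isobaric): W = PΔV = (1028 kPa)(20.1 − 11.5 L) = 8837 J.
W_total = 0 + 8837 = 8837 J.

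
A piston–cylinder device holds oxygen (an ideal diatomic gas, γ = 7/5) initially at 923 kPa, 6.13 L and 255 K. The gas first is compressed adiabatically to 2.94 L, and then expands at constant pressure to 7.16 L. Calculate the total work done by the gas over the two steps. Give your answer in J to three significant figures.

Step 1 (adiabatic): W = (P₁V₁ − P₂V₂)/(γ−1) = (5658 − 7591)/0.4 = -4833 J.
After step 1: P = 2582 kPa, V = 2.94 L, T = 342.1 K.
Step 2 (isobaric): W = PΔV = (2582 kPa)(7.16 − 2.94 L) = 10896 J.
W_total = -4833 + 10896 = 6063 J.

W_total ≈ 6060 J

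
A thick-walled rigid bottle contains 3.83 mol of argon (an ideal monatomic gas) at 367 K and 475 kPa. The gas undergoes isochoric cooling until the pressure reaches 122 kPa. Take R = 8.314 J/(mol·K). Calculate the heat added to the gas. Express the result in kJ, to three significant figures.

Q ≈ -13.0 kJ

Constant volume ⇒ W = 0, so Q = ΔU = nCᵥΔT with Cᵥ = 3R/2 = 12.47 J/(mol·K).
At constant V, T₂/T₁ = P₂/P₁ ⇒ ΔT = T₁(P₂/P₁ − 1) = 367·(122/475 − 1) = -272.7 K.
ΔU = (3.83)(12.47)(-272.7) = -13027 J.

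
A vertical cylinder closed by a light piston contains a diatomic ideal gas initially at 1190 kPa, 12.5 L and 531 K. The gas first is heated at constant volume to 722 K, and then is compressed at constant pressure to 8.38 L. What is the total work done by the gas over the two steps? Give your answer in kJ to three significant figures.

W_total ≈ -6.67 kJ

Step 1 (isochoric): W = 0 (constant volume).
After step 1: P = 1618 kPa (V unchanged).
Step 2 (isobaric): W = PΔV = (1618 kPa)(8.38 − 12.5 L) = -6666 J.
W_total = 0 − 6666 = -6666 J.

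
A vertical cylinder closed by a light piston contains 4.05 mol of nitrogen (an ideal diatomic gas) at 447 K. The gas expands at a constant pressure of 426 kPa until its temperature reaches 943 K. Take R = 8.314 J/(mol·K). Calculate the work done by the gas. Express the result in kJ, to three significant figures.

W ≈ 16.7 kJ

Isobaric: W = P ΔV = nR ΔT.
W = (4.05)(8.314)(943 − 447) = 16701 J.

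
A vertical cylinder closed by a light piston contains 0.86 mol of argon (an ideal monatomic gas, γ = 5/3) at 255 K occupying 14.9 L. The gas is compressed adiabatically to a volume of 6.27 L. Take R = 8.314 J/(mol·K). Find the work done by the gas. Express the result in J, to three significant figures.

Adiabatic: TV^(γ−1) = const with γ = 5/3.
T₂ = T₁ (V₁/V₂)^(γ−1) = 255 × (14.9/6.27)^0.667 = 255 × 1.781 = 454.1 K.
W_by = nCᵥ(T₁ − T₂) = (0.86)(12.47)(255 − 454.1) = -2135 J.

W ≈ -2140 J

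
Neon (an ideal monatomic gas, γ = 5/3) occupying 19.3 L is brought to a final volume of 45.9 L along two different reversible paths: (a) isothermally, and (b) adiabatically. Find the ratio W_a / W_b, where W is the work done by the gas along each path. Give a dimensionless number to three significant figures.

W_a / W_b ≈ 1.32

Path (a) isothermal: W = P₁V₁ ln(V₂/V₁) → W_a/(P₁V₁) = 0.8664.
Path (b) adiabatic: W = P₁V₁(1 − (V₁/V₂)^(γ−1))/(γ−1) → W_b/(P₁V₁) = 0.6581.
W_a / W_b = 0.8664 / 0.6581 = 1.316.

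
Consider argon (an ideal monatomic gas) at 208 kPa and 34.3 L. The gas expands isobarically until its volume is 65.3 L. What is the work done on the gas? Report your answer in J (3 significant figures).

Isobaric: W = P ΔV.
W = (208 kPa)(65.3 − 34.3 L) = (208)(31) = 6448 J.
Work on gas = −W_by = -6448 J.

W ≈ -6450 J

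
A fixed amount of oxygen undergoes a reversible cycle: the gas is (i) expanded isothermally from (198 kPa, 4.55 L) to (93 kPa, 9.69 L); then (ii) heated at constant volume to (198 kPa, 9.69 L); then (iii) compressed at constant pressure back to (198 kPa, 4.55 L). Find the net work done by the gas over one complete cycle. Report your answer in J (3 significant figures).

Leg (i): W = PᵢVᵢ ln(V_f/Vᵢ) = (900.9) ln(9.69/4.55) = 681.1 J.
Leg (ii): W = 0.
Leg (iii): W = PΔV = (198)(4.55 − 9.69) = -1018 J.
W_net = 681.1 − 1018 = -336.7 J.

W_net ≈ -337 J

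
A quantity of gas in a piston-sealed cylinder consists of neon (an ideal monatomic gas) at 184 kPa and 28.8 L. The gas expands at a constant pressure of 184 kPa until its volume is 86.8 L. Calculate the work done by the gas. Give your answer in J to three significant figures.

W ≈ 10700 J

Isobaric: W = P ΔV.
W = (184 kPa)(86.8 − 28.8 L) = (184)(58) = 10672 J.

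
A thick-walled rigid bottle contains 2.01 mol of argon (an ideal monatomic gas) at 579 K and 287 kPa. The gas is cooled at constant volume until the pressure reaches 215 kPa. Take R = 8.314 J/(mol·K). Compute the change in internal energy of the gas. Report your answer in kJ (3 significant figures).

ΔU ≈ -3.64 kJ

Constant volume ⇒ W = 0, so Q = ΔU = nCᵥΔT with Cᵥ = 3R/2 = 12.47 J/(mol·K).
At constant V, T₂/T₁ = P₂/P₁ ⇒ ΔT = T₁(P₂/P₁ − 1) = 579·(215/287 − 1) = -145.3 K.
ΔU = (2.01)(12.47)(-145.3) = -3641 J.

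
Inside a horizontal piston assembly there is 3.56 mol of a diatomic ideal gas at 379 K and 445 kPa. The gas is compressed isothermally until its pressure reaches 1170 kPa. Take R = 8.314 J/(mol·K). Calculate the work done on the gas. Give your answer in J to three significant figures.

W ≈ 10800 J

Isothermal process: W = nRT ln(V₂/V₁) = nRT ln(P₁/P₂).
W = (3.56)(8.314)(379) × ln(445/1170)
  = 11218 × ln(0.3803) = 11218 × -0.9667
W_by_gas = -10844 J; work on gas = −W_by = 10844 J.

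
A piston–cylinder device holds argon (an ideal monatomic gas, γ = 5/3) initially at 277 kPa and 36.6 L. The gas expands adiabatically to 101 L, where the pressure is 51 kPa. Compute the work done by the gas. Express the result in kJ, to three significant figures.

Adiabatic: W = (P₁V₁ − P₂V₂)/(γ − 1) with γ = 5/3.
P₁V₁ = 10138 J, P₂V₂ = 5151 J.
W = (10138 − 5151) / 0.6667 = 7481 J.

W ≈ 7.48 kJ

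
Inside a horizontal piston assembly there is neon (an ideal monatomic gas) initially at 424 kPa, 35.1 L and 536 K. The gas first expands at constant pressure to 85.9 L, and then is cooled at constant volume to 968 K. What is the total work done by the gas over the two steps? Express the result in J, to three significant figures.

W_total ≈ 21500 J

Step 1 (isobaric): W = PΔV = (424 kPa)(85.9 − 35.1 L) = 21539 J.
Step 2 (isochoric): W = 0 (constant volume).
W_total = 21539 + 0 = 21539 J.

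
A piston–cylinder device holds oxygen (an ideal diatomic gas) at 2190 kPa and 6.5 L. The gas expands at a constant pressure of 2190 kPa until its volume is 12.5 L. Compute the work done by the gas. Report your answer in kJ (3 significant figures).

W ≈ 13.1 kJ

Isobaric: W = P ΔV.
W = (2190 kPa)(12.5 − 6.5 L) = (2190)(6) = 13140 J.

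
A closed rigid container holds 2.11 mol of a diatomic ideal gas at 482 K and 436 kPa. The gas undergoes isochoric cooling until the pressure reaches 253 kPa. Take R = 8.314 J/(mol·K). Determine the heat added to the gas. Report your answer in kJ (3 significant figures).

Constant volume ⇒ W = 0, so Q = ΔU = nCᵥΔT with Cᵥ = 5R/2 = 20.79 J/(mol·K).
At constant V, T₂/T₁ = P₂/P₁ ⇒ ΔT = T₁(P₂/P₁ − 1) = 482·(253/436 − 1) = -202.3 K.
ΔU = (2.11)(20.79)(-202.3) = -8872 J.

Q ≈ -8.87 kJ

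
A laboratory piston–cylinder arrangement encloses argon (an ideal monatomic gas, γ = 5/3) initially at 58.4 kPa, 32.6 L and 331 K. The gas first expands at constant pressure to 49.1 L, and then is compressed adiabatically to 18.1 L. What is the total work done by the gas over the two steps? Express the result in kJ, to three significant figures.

Step 1 (isobaric): W = PΔV = (58.4 kPa)(49.1 − 32.6 L) = 963.6 J.
After step 1: P = 58.4 kPa, V = 49.1 L, T = 498.5 K.
Step 2 (adiabatic): W = (P₁V₁ − P₂V₂)/(γ−1) = (2867 − 5577)/0.667 = -4065 J.
W_total = 963.6 − 4065 = -3101 J.

W_total ≈ -3.10 kJ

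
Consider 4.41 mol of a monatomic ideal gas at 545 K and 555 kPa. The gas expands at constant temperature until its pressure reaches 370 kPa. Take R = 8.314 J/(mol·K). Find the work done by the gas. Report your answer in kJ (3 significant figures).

W ≈ 8.10 kJ

Isothermal process: W = nRT ln(V₂/V₁) = nRT ln(P₁/P₂).
W = (4.41)(8.314)(545) × ln(555/370)
  = 19982 × ln(1.5) = 19982 × 0.4055
W_by_gas = 8102 J.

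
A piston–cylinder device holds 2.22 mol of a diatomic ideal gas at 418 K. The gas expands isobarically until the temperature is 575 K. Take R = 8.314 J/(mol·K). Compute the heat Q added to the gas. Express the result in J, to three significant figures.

Isobaric: W = nRΔT = (2.22)(8.314)(157) = 2898 J.
ΔU = nCᵥΔT with Cᵥ = 5R/2: ΔU = (2.22)(20.79)(157) = 7244 J.
Q = ΔU + W = 7244 + 2898 = 10142 J.

Q ≈ 10100 J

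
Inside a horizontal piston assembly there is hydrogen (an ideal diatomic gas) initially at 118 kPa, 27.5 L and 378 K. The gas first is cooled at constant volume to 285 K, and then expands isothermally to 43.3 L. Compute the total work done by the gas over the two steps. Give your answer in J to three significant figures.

Step 1 (isochoric): W = 0 (constant volume).
After step 1: P = 88.97 kPa (V unchanged).
Step 2 (isothermal): W = P₁V₁ ln(V₂/V₁) = (2447) ln(43.3/27.5) = 1111 J.
W_total = 0 + 1111 = 1111 J.

W_total ≈ 1110 J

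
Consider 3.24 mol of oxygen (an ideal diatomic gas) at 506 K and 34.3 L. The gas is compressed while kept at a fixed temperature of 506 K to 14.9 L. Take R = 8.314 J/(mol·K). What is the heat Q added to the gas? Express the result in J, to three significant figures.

Isothermal ⇒ ΔU = 0, so Q = W = nRT ln(V₂/V₁).
Q = (3.24)(8.314)(506) ln(14.9/34.3) = 13630 × -0.8338 = -11365 J.

Q ≈ -11400 J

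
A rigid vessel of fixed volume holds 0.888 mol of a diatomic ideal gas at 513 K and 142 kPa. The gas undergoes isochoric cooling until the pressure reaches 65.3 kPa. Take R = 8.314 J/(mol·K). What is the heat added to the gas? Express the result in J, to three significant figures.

Q ≈ -5110 J

Constant volume ⇒ W = 0, so Q = ΔU = nCᵥΔT with Cᵥ = 5R/2 = 20.79 J/(mol·K).
At constant V, T₂/T₁ = P₂/P₁ ⇒ ΔT = T₁(P₂/P₁ − 1) = 513·(65.3/142 − 1) = -277.1 K.
ΔU = (0.888)(20.79)(-277.1) = -5114 J.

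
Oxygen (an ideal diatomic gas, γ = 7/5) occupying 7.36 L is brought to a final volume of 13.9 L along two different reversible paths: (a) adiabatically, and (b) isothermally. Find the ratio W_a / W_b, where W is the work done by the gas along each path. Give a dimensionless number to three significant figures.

W_a / W_b ≈ 0.883

Path (a) adiabatic: W = P₁V₁(1 − (V₁/V₂)^(γ−1))/(γ−1) → W_a/(P₁V₁) = 0.5614.
Path (b) isothermal: W = P₁V₁ ln(V₂/V₁) → W_b/(P₁V₁) = 0.6358.
W_a / W_b = 0.5614 / 0.6358 = 0.883.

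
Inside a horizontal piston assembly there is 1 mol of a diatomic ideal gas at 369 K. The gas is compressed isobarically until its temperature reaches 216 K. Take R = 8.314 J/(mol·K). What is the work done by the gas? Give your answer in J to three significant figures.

W ≈ -1270 J

Isobaric: W = P ΔV = nR ΔT.
W = (1)(8.314)(216 − 369) = -1272 J.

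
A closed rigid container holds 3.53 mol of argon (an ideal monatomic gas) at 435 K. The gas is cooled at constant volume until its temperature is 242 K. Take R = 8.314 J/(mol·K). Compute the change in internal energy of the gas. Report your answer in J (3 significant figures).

Constant volume ⇒ W = 0, so Q = ΔU = nCᵥΔT with Cᵥ = 3R/2 = 12.47 J/(mol·K).
ΔU = (3.53)(12.47)(242 − 435) = -8496 J.

ΔU ≈ -8500 J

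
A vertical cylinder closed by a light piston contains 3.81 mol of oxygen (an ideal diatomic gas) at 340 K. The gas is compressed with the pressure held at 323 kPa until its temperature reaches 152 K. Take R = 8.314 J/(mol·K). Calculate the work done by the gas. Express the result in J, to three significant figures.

Isobaric: W = P ΔV = nR ΔT.
W = (3.81)(8.314)(152 − 340) = -5955 J.

W ≈ -5960 J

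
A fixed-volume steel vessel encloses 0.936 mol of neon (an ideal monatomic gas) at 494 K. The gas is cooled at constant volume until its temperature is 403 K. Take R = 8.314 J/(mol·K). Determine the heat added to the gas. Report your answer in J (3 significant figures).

Constant volume ⇒ W = 0, so Q = ΔU = nCᵥΔT with Cᵥ = 3R/2 = 12.47 J/(mol·K).
ΔU = (0.936)(12.47)(403 − 494) = -1062 J.

Q ≈ -1060 J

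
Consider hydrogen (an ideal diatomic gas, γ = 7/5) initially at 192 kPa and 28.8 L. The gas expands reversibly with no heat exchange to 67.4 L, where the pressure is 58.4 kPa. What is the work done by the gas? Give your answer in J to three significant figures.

Adiabatic: W = (P₁V₁ − P₂V₂)/(γ − 1) with γ = 7/5.
P₁V₁ = 5530 J, P₂V₂ = 3936 J.
W = (5530 − 3936) / 0.4 = 3984 J.

W ≈ 3980 J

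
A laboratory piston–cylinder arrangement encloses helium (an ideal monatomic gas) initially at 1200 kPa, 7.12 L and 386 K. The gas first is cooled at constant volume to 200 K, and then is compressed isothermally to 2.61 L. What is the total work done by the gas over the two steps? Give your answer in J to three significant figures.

W_total ≈ -4440 J

Step 1 (isochoric): W = 0 (constant volume).
After step 1: P = 621.8 kPa (V unchanged).
Step 2 (isothermal): W = P₁V₁ ln(V₂/V₁) = (4427) ln(2.61/7.12) = -4443 J.
W_total = 0 − 4443 = -4443 J.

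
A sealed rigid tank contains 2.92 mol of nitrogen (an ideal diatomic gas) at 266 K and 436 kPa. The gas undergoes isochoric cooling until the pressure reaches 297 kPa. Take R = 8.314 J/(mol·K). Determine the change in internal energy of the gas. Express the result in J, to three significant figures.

ΔU ≈ -5150 J

Constant volume ⇒ W = 0, so Q = ΔU = nCᵥΔT with Cᵥ = 5R/2 = 20.79 J/(mol·K).
At constant V, T₂/T₁ = P₂/P₁ ⇒ ΔT = T₁(P₂/P₁ − 1) = 266·(297/436 − 1) = -84.8 K.
ΔU = (2.92)(20.79)(-84.8) = -5147 J.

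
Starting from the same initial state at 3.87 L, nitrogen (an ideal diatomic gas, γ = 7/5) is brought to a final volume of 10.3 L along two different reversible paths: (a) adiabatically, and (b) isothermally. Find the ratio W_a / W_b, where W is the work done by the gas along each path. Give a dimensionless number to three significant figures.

Path (a) adiabatic: W = P₁V₁(1 − (V₁/V₂)^(γ−1))/(γ−1) → W_a/(P₁V₁) = 0.81.
Path (b) isothermal: W = P₁V₁ ln(V₂/V₁) → W_b/(P₁V₁) = 0.9789.
W_a / W_b = 0.81 / 0.9789 = 0.8275.

W_a / W_b ≈ 0.827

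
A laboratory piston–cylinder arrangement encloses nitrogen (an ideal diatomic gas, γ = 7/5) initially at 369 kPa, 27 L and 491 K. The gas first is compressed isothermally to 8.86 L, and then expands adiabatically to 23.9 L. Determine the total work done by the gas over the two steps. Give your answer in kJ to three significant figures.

W_total ≈ -2.94 kJ

Step 1 (isothermal): W = P₁V₁ ln(V₂/V₁) = (9963) ln(8.86/27) = -11102 J.
After step 1: P = 1124 kPa, V = 8.86 L, T = 491 K.
Step 2 (adiabatic): W = (P₁V₁ − P₂V₂)/(γ−1) = (9963 − 6699)/0.4 = 8160 J.
W_total = -11102 + 8160 = -2941 J.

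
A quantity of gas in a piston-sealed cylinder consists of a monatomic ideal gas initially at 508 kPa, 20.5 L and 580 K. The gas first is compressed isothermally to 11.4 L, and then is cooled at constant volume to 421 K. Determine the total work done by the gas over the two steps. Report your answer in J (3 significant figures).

W_total ≈ -6110 J

Step 1 (isothermal): W = P₁V₁ ln(V₂/V₁) = (10414) ln(11.4/20.5) = -6111 J.
Step 2 (isochoric): W = 0 (constant volume).
W_total = -6111 + 0 = -6111 J.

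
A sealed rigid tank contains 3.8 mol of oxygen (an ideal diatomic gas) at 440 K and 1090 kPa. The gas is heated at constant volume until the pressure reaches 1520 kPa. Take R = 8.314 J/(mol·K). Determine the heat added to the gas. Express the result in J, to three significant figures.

Constant volume ⇒ W = 0, so Q = ΔU = nCᵥΔT with Cᵥ = 5R/2 = 20.79 J/(mol·K).
At constant V, T₂/T₁ = P₂/P₁ ⇒ ΔT = T₁(P₂/P₁ − 1) = 440·(1520/1090 − 1) = 173.6 K.
ΔU = (3.8)(20.79)(173.6) = 13710 J.

Q ≈ 13700 J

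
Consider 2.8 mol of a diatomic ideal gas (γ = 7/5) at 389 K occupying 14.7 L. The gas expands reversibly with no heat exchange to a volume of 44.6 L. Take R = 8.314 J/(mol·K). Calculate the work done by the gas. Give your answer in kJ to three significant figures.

Adiabatic: TV^(γ−1) = const with γ = 7/5.
T₂ = T₁ (V₁/V₂)^(γ−1) = 389 × (14.7/44.6)^0.4 = 389 × 0.6415 = 249.5 K.
W_by = nCᵥ(T₁ − T₂) = (2.8)(20.79)(389 − 249.5) = 8116 J.

W ≈ 8.12 kJ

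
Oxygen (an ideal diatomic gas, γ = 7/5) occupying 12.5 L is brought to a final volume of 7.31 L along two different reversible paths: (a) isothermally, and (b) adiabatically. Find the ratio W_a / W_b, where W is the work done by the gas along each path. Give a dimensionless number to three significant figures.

W_a / W_b ≈ 0.897

Path (a) isothermal: W = P₁V₁ ln(V₂/V₁) → W_a/(P₁V₁) = -0.5365.
Path (b) adiabatic: W = P₁V₁(1 − (V₁/V₂)^(γ−1))/(γ−1) → W_b/(P₁V₁) = -0.5984.
W_a / W_b = -0.5365 / -0.5984 = 0.8965.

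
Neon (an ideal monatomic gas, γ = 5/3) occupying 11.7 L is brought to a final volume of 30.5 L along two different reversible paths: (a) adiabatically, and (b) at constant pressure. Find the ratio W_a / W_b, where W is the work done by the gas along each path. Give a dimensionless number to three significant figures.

W_a / W_b ≈ 0.441

Path (a) adiabatic: W = P₁V₁(1 − (V₁/V₂)^(γ−1))/(γ−1) → W_a/(P₁V₁) = 0.7081.
Path (b) isobaric: W = P₁(V₂ − V₁) → W_b/(P₁V₁) = 1.607.
W_a / W_b = 0.7081 / 1.607 = 0.4407.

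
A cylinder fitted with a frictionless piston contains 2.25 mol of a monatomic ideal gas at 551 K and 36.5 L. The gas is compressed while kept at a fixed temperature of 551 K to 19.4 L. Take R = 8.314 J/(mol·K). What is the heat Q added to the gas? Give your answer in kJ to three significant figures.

Isothermal ⇒ ΔU = 0, so Q = W = nRT ln(V₂/V₁).
Q = (2.25)(8.314)(551) ln(19.4/36.5) = 10307 × -0.632 = -6515 J.

Q ≈ -6.51 kJ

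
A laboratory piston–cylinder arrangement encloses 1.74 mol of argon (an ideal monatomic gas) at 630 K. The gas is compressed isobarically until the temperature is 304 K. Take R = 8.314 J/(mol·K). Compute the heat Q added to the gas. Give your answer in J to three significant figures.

Q ≈ -11800 J

Isobaric: W = nRΔT = (1.74)(8.314)(-326) = -4716 J.
ΔU = nCᵥΔT with Cᵥ = 3R/2: ΔU = (1.74)(12.47)(-326) = -7074 J.
Q = ΔU + W = -7074 − 4716 = -11790 J.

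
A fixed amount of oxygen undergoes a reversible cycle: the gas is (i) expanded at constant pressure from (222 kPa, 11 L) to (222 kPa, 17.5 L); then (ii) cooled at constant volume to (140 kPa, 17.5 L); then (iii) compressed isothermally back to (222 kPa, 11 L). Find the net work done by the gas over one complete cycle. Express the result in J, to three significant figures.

W_net ≈ 305 J

Leg (i): W = PΔV = (222)(17.5 − 11) = 1443 J.
Leg (ii): W = 0.
Leg (iii): W = PᵢVᵢ ln(V_f/Vᵢ) = (2450) ln(11/17.5) = -1138 J.
W_net = 1443 − 1138 = 305.5 J.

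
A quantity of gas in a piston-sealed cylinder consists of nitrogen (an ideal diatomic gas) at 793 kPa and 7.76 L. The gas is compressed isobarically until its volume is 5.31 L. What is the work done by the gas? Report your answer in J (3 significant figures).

W ≈ -1940 J

Isobaric: W = P ΔV.
W = (793 kPa)(5.31 − 7.76 L) = (793)(-2.45) = -1943 J.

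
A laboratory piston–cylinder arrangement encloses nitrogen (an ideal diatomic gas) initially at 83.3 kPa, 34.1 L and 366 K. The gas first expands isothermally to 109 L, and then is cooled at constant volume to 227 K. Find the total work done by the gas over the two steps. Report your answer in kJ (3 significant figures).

Step 1 (isothermal): W = P₁V₁ ln(V₂/V₁) = (2841) ln(109/34.1) = 3301 J.
Step 2 (isochoric): W = 0 (constant volume).
W_total = 3301 + 0 = 3301 J.

W_total ≈ 3.30 kJ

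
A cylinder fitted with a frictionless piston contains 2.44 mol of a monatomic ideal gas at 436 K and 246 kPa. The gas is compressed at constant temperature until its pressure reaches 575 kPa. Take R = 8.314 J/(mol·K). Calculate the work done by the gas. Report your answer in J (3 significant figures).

Isothermal process: W = nRT ln(V₂/V₁) = nRT ln(P₁/P₂).
W = (2.44)(8.314)(436) × ln(246/575)
  = 8845 × ln(0.4278) = 8845 × -0.849
W_by_gas = -7510 J.

W ≈ -7510 J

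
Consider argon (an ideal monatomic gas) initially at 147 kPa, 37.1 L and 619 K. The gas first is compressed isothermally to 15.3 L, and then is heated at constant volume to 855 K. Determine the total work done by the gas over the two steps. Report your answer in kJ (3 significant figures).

Step 1 (isothermal): W = P₁V₁ ln(V₂/V₁) = (5454) ln(15.3/37.1) = -4831 J.
Step 2 (isochoric): W = 0 (constant volume).
W_total = -4831 + 0 = -4831 J.

W_total ≈ -4.83 kJ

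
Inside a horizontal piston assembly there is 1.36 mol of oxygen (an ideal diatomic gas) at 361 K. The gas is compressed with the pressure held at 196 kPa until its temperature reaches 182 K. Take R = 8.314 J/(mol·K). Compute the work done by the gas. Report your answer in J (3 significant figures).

W ≈ -2020 J

Isobaric: W = P ΔV = nR ΔT.
W = (1.36)(8.314)(182 − 361) = -2024 J.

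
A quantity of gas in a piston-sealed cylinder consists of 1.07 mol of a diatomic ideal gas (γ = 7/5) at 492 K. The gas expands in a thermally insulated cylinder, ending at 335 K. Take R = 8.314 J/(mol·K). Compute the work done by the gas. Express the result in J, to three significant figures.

W ≈ 3490 J

Adiabatic ⇒ Q = 0, so W_by = −ΔU = nCᵥ(T₁ − T₂).
Cᵥ = 5R/2 = 20.79 J/(mol·K).
W = (1.07)(20.79)(492 − 335) = 3492 J.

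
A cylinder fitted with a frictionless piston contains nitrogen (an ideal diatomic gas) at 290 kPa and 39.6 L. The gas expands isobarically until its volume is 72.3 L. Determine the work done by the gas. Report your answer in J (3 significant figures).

Isobaric: W = P ΔV.
W = (290 kPa)(72.3 − 39.6 L) = (290)(32.7) = 9483 J.

W ≈ 9480 J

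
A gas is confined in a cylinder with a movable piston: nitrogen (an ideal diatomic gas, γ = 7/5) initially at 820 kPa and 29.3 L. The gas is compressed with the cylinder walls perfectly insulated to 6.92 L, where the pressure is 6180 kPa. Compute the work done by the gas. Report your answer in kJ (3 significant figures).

W ≈ -46.8 kJ

Adiabatic: W = (P₁V₁ − P₂V₂)/(γ − 1) with γ = 7/5.
P₁V₁ = 24026 J, P₂V₂ = 42766 J.
W = (24026 − 42766) / 0.4 = -46849 J.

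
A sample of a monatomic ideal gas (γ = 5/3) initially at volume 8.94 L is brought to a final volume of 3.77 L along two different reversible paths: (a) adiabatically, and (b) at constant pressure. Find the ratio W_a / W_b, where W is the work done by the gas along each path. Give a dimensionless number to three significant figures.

W_a / W_b ≈ 2.02

Path (a) adiabatic: W = P₁V₁(1 − (V₁/V₂)^(γ−1))/(γ−1) → W_a/(P₁V₁) = -1.167.
Path (b) isobaric: W = P₁(V₂ − V₁) → W_b/(P₁V₁) = -0.5783.
W_a / W_b = -1.167 / -0.5783 = 2.019.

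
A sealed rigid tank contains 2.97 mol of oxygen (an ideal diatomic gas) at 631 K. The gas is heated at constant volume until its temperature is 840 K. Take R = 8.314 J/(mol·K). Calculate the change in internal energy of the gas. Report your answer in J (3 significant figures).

ΔU ≈ 12900 J

Constant volume ⇒ W = 0, so Q = ΔU = nCᵥΔT with Cᵥ = 5R/2 = 20.79 J/(mol·K).
ΔU = (2.97)(20.79)(840 − 631) = 12902 J.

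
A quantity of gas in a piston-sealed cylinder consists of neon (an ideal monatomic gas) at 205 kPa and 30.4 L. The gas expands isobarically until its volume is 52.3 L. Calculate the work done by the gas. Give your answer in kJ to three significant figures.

Isobaric: W = P ΔV.
W = (205 kPa)(52.3 − 30.4 L) = (205)(21.9) = 4490 J.

W ≈ 4.49 kJ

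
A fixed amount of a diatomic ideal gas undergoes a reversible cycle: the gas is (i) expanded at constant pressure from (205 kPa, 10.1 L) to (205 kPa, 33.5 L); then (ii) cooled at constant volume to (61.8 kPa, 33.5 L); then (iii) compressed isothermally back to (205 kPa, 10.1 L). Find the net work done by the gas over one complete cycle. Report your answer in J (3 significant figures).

W_net ≈ 2310 J

Leg (i): W = PΔV = (205)(33.5 − 10.1) = 4797 J.
Leg (ii): W = 0.
Leg (iii): W = PᵢVᵢ ln(V_f/Vᵢ) = (2070) ln(10.1/33.5) = -2482 J.
W_net = 4797 − 2482 = 2315 J.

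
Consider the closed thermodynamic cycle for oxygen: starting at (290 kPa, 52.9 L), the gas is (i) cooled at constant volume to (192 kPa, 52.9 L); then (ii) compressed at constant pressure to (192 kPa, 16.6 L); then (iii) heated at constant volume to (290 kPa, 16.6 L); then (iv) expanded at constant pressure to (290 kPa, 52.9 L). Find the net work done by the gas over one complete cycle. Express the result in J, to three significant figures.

Constant-volume legs do no work.
W(ii) = (192)(16.6 − 52.9) = -6970 J; W(iv) = (290)(52.9 − 16.6) = 10527 J.
W_net = -6970 + 10527 = 3557 J (the clockwise enclosed area).

W_net ≈ 3560 J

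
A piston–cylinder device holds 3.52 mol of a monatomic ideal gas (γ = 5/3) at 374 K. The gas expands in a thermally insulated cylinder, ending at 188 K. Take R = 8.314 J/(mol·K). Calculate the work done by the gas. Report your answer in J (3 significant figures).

Adiabatic ⇒ Q = 0, so W_by = −ΔU = nCᵥ(T₁ − T₂).
Cᵥ = 3R/2 = 12.47 J/(mol·K).
W = (3.52)(12.47)(374 − 188) = 8165 J.

W ≈ 8170 J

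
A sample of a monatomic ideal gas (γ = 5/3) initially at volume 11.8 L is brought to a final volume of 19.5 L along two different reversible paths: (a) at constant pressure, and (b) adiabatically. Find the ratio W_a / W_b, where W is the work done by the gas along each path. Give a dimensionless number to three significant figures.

Path (a) isobaric: W = P₁(V₂ − V₁) → W_a/(P₁V₁) = 0.6525.
Path (b) adiabatic: W = P₁V₁(1 − (V₁/V₂)^(γ−1))/(γ−1) → W_b/(P₁V₁) = 0.4269.
W_a / W_b = 0.6525 / 0.4269 = 1.529.

W_a / W_b ≈ 1.53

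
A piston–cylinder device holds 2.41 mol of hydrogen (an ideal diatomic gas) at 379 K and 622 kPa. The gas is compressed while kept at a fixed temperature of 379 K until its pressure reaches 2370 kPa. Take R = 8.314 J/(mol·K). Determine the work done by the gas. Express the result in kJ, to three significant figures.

W ≈ -10.2 kJ

Isothermal process: W = nRT ln(V₂/V₁) = nRT ln(P₁/P₂).
W = (2.41)(8.314)(379) × ln(622/2370)
  = 7594 × ln(0.2624) = 7594 × -1.338
W_by_gas = -10158 J.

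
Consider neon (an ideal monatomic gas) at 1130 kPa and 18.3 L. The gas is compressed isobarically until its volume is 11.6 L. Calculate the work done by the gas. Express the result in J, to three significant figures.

Isobaric: W = P ΔV.
W = (1130 kPa)(11.6 − 18.3 L) = (1130)(-6.7) = -7571 J.

W ≈ -7570 J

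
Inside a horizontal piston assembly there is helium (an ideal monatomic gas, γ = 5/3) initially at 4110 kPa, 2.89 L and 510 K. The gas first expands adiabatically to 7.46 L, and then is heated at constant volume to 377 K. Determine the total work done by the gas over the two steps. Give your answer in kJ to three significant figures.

Step 1 (adiabatic): W = (P₁V₁ − P₂V₂)/(γ−1) = (11878 − 6312)/0.667 = 8349 J.
Step 2 (isochoric): W = 0 (constant volume).
W_total = 8349 + 0 = 8349 J.

W_total ≈ 8.35 kJ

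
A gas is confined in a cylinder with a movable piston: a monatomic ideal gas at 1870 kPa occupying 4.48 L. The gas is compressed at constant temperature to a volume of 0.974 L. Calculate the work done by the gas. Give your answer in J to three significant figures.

W ≈ -12800 J

Isothermal: W = nRT ln(V₂/V₁) = P₁V₁ ln(V₂/V₁).
P₁V₁ = (1870 kPa)(4.48 L) = 8378 J.
W = 8378 × ln(0.974/4.48) = 8378 × -1.526
W_by_gas = -12784 J.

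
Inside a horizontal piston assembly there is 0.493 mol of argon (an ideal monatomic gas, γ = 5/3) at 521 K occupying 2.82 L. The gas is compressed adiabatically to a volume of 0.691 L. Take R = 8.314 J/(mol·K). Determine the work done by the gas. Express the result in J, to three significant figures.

Adiabatic: TV^(γ−1) = const with γ = 5/3.
T₂ = T₁ (V₁/V₂)^(γ−1) = 521 × (2.82/0.691)^0.667 = 521 × 2.554 = 1331 K.
W_by = nCᵥ(T₁ − T₂) = (0.493)(12.47)(521 − 1331) = -4977 J.

W ≈ -4980 J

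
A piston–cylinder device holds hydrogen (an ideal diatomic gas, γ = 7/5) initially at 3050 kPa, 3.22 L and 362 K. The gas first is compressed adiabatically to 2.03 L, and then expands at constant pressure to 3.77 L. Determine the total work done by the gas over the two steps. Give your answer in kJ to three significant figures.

W_total ≈ 5.15 kJ

Step 1 (adiabatic): W = (P₁V₁ − P₂V₂)/(γ−1) = (9821 − 11811)/0.4 = -4976 J.
After step 1: P = 5818 kPa, V = 2.03 L, T = 435.4 K.
Step 2 (isobaric): W = PΔV = (5818 kPa)(3.77 − 2.03 L) = 10124 J.
W_total = -4976 + 10124 = 5148 J.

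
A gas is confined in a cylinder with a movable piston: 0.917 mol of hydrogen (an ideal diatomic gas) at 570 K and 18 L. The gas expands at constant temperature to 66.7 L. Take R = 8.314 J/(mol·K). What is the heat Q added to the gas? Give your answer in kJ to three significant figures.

Isothermal ⇒ ΔU = 0, so Q = W = nRT ln(V₂/V₁).
Q = (0.917)(8.314)(570) ln(66.7/18) = 4346 × 1.31 = 5692 J.

Q ≈ 5.69 kJ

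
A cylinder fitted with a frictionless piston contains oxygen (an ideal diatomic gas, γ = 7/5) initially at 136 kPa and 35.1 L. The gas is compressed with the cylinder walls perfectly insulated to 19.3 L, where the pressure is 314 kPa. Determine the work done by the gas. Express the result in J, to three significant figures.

W ≈ -3220 J

Adiabatic: W = (P₁V₁ − P₂V₂)/(γ − 1) with γ = 7/5.
P₁V₁ = 4774 J, P₂V₂ = 6060 J.
W = (4774 − 6060) / 0.4 = -3216 J.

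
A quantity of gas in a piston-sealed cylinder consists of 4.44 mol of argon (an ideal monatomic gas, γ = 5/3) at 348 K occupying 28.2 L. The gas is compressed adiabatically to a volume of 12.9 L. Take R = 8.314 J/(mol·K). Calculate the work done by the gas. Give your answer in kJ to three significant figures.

Adiabatic: TV^(γ−1) = const with γ = 5/3.
T₂ = T₁ (V₁/V₂)^(γ−1) = 348 × (28.2/12.9)^0.667 = 348 × 1.684 = 586.2 K.
W_by = nCᵥ(T₁ − T₂) = (4.44)(12.47)(348 − 586.2) = -13187 J.

W ≈ -13.2 kJ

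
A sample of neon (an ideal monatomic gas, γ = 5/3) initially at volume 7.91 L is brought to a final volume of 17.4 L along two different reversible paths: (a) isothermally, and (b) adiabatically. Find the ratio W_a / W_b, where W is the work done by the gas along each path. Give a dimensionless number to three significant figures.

Path (a) isothermal: W = P₁V₁ ln(V₂/V₁) → W_a/(P₁V₁) = 0.7883.
Path (b) adiabatic: W = P₁V₁(1 − (V₁/V₂)^(γ−1))/(γ−1) → W_b/(P₁V₁) = 0.6132.
W_a / W_b = 0.7883 / 0.6132 = 1.286.

W_a / W_b ≈ 1.29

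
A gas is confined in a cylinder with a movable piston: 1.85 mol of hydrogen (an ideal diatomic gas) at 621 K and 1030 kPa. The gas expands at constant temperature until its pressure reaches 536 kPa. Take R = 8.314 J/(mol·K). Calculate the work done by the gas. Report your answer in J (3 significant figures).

W ≈ 6240 J

Isothermal process: W = nRT ln(V₂/V₁) = nRT ln(P₁/P₂).
W = (1.85)(8.314)(621) × ln(1030/536)
  = 9552 × ln(1.922) = 9552 × 0.6532
W_by_gas = 6239 J.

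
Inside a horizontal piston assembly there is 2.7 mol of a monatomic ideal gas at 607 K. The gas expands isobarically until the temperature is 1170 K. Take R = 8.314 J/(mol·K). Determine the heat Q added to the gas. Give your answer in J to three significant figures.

Q ≈ 31600 J

Isobaric: W = nRΔT = (2.7)(8.314)(563) = 12638 J.
ΔU = nCᵥΔT with Cᵥ = 3R/2: ΔU = (2.7)(12.47)(563) = 18957 J.
Q = ΔU + W = 18957 + 12638 = 31595 J.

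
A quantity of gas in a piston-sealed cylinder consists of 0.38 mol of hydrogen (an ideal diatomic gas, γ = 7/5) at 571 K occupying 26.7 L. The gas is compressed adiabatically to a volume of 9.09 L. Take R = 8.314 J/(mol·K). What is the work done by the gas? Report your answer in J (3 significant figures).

Adiabatic: TV^(γ−1) = const with γ = 7/5.
T₂ = T₁ (V₁/V₂)^(γ−1) = 571 × (26.7/9.09)^0.4 = 571 × 1.539 = 878.6 K.
W_by = nCᵥ(T₁ − T₂) = (0.38)(20.79)(571 − 878.6) = -2430 J.

W ≈ -2430 J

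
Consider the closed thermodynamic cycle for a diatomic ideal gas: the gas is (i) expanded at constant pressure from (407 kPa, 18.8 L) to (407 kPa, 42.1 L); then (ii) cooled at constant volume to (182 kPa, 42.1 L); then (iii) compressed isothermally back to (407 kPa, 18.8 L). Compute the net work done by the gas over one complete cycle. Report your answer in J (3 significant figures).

Leg (i): W = PΔV = (407)(42.1 − 18.8) = 9483 J.
Leg (ii): W = 0.
Leg (iii): W = PᵢVᵢ ln(V_f/Vᵢ) = (7662) ln(18.8/42.1) = -6177 J.
W_net = 9483 − 6177 = 3306 J.

W_net ≈ 3310 J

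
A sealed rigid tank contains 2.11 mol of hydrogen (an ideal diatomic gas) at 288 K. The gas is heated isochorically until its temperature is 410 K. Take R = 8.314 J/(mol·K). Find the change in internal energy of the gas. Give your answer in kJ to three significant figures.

Constant volume ⇒ W = 0, so Q = ΔU = nCᵥΔT with Cᵥ = 5R/2 = 20.79 J/(mol·K).
ΔU = (2.11)(20.79)(410 − 288) = 5350 J.

ΔU ≈ 5.35 kJ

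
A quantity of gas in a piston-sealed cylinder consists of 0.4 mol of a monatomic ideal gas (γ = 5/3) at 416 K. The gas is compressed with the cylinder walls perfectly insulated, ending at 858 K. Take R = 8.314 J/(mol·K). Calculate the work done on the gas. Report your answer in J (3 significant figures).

Adiabatic ⇒ Q = 0, so W_by = −ΔU = nCᵥ(T₁ − T₂).
Cᵥ = 3R/2 = 12.47 J/(mol·K).
W = (0.4)(12.47)(416 − 858) = -2205 J.
Work on gas = −W_by = 2205 J.

W ≈ 2200 J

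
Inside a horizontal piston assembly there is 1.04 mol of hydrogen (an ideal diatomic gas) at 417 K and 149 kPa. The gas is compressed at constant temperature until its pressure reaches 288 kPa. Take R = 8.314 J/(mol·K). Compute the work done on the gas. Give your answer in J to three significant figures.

Isothermal process: W = nRT ln(V₂/V₁) = nRT ln(P₁/P₂).
W = (1.04)(8.314)(417) × ln(149/288)
  = 3606 × ln(0.5174) = 3606 × -0.659
W_by_gas = -2376 J; work on gas = −W_by = 2376 J.

W ≈ 2380 J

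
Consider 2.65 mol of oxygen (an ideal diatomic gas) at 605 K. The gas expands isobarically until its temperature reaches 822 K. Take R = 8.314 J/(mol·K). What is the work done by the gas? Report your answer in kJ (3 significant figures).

W ≈ 4.78 kJ

Isobaric: W = P ΔV = nR ΔT.
W = (2.65)(8.314)(822 − 605) = 4781 J.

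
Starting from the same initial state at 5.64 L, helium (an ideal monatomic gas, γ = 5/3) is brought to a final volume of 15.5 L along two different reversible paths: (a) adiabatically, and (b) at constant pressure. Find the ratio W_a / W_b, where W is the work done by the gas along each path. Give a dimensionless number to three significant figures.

Path (a) adiabatic: W = P₁V₁(1 − (V₁/V₂)^(γ−1))/(γ−1) → W_a/(P₁V₁) = 0.7355.
Path (b) isobaric: W = P₁(V₂ − V₁) → W_b/(P₁V₁) = 1.748.
W_a / W_b = 0.7355 / 1.748 = 0.4207.

W_a / W_b ≈ 0.421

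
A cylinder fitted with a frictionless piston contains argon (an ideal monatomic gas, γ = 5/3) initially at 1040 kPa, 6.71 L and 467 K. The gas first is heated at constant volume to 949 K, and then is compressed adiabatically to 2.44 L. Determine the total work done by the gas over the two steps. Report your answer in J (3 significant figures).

Step 1 (isochoric): W = 0 (constant volume).
After step 1: P = 2113 kPa (V unchanged).
Step 2 (adiabatic): W = (P₁V₁ − P₂V₂)/(γ−1) = (14181 − 27835)/0.667 = -20481 J.
W_total = 0 − 20481 = -20481 J.

W_total ≈ -20500 J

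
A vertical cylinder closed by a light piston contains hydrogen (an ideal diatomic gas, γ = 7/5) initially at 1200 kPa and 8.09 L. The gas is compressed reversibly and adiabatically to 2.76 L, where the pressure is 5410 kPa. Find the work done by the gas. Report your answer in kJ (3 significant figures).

W ≈ -13.1 kJ

Adiabatic: W = (P₁V₁ − P₂V₂)/(γ − 1) with γ = 7/5.
P₁V₁ = 9708 J, P₂V₂ = 14932 J.
W = (9708 − 14932) / 0.4 = -13059 J.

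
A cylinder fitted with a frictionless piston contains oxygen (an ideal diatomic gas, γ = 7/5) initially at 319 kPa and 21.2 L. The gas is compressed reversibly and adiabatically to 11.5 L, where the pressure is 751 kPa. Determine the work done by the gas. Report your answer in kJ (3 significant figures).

W ≈ -4.68 kJ

Adiabatic: W = (P₁V₁ − P₂V₂)/(γ − 1) with γ = 7/5.
P₁V₁ = 6763 J, P₂V₂ = 8636 J.
W = (6763 − 8636) / 0.4 = -4684 J.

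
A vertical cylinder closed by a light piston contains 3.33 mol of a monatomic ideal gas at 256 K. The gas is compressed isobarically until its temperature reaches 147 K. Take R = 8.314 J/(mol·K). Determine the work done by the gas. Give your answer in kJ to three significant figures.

W ≈ -3.02 kJ

Isobaric: W = P ΔV = nR ΔT.
W = (3.33)(8.314)(147 − 256) = -3018 J.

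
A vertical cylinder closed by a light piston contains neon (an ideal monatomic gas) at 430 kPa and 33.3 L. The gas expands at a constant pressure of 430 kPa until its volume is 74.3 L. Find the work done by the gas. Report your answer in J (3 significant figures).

Isobaric: W = P ΔV.
W = (430 kPa)(74.3 − 33.3 L) = (430)(41) = 17630 J.

W ≈ 17600 J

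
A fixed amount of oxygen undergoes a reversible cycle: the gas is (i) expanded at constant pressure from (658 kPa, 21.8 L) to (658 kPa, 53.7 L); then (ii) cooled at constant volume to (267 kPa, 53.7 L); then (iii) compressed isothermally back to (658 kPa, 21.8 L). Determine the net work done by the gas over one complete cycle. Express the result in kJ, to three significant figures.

W_net ≈ 8.06 kJ

Leg (i): W = PΔV = (658)(53.7 − 21.8) = 20990 J.
Leg (ii): W = 0.
Leg (iii): W = PᵢVᵢ ln(V_f/Vᵢ) = (14338) ln(21.8/53.7) = -12926 J.
W_net = 20990 − 12926 = 8065 J.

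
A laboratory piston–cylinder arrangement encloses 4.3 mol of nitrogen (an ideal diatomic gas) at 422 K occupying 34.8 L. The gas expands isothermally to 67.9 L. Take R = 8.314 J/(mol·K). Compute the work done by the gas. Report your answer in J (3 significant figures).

Isothermal: W = nRT ln(V₂/V₁).
W = (4.3)(8.314)(422) × ln(67.9/34.8)
  = 15087 × 0.6684
W_by_gas = 10084 J.

W ≈ 10100 J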